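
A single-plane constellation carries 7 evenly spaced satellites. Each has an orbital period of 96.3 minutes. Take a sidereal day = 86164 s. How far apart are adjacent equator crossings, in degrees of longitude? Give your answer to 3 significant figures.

3.45°

T = 96.3 min = 5778.0 s.
Single-satellite node shift = (5778.0/86164) × 360° = 24.14°.
With 7 satellites evenly phased, successive equator crossings are 24.14/7 = 3.449° apart.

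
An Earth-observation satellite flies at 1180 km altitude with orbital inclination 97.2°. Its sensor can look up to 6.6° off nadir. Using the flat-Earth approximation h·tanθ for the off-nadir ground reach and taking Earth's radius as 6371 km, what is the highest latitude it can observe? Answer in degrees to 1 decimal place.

Retrograde orbit: the ground track reaches ±(180° − i) = ±(180 − 97.2) = ±82.8°.
Sensor half-swath on the ground ≈ 1180·tan(6.6°) = 137 km = 1.23° of latitude.
Maximum observable latitude ≈ 82.8 + 1.23 = 84.0°.

84.0°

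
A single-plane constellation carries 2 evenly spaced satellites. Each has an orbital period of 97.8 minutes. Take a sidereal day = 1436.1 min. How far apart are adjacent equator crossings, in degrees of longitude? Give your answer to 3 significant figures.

12.3°

T = 97.8 min = 5868.0 s.
Single-satellite node shift = (5868.0/86166) × 360° = 24.52°.
With 2 satellites evenly phased, successive equator crossings are 24.52/2 = 12.258° apart.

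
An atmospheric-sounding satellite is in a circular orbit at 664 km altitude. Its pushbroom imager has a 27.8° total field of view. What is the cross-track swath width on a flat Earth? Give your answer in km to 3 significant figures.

Half-angle = 27.8°/2 = 13.9°.
Swath width ≈ 2h·tan(θ/2) = 2 × 664 × tan(13.9°) = 328.6 km.

329 km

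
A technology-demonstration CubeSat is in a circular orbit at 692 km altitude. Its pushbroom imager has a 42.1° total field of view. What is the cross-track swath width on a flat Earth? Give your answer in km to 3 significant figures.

533 km

Half-angle = 42.1°/2 = 21.05°.
Swath width ≈ 2h·tan(θ/2) = 2 × 692 × tan(21.05°) = 532.7 km.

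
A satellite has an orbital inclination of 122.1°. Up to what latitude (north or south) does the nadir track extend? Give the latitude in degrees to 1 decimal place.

57.9°

Retrograde orbit: the ground track reaches ±(180° − i) = ±(180 − 122.1) = ±57.9°.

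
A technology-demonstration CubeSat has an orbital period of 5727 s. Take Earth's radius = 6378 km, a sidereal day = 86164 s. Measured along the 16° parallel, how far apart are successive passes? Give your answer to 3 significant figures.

Node shift per orbit = (5727.0/86164) × 360° = 23.93°.
Equatorial spacing = 23.93 × 111.3 km/° = 2664 km.
At 16° latitude, spacing = 2664 × cos(16°) = 2560 km.

2560 km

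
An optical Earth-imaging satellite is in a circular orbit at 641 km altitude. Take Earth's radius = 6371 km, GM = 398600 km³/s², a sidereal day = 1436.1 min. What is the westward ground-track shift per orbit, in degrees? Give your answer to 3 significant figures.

24.4°

Semi-major axis a = 6371 + 641 = 7012 km. Period T = 2π√(a³/μ) = 2π√(7012³/398600) = 5843.5 s = 97.39 min.
During one orbit Earth rotates (5843.5 / 86166) × 360° = 24.41°.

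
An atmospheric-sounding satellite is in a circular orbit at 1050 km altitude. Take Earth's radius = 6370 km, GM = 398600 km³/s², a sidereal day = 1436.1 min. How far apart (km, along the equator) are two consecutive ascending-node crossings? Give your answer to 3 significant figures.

Semi-major axis a = 6370 + 1050 = 7420 km. Period T = 2π√(a³/μ) = 2π√(7420³/398600) = 6360.9 s = 106.01 min.
During one orbit Earth rotates (6360.9 / 86166) × 360° = 26.58°.
At the equator that is 26.58° × (2π·6370/360) km/° = 26.58 × 111.2 = 2955 km.

2950 km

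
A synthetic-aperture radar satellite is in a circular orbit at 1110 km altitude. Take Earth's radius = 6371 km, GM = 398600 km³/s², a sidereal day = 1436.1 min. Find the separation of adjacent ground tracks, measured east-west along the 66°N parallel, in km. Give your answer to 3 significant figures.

1220 km

Semi-major axis a = 6371 + 1110 = 7481 km. Period T = 2π√(a³/μ) = 2π√(7481³/398600) = 6439.5 s = 107.32 min.
Node shift per orbit = (6439.5/86166) × 360° = 26.90°.
Equatorial spacing = 26.90 × 111.2 km/° = 2992 km.
At 66° latitude, spacing = 2992 × cos(66°) = 1217 km.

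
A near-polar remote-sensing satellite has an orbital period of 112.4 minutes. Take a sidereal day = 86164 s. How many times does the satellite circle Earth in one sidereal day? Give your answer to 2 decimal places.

T = 112.4 min = 6744.0 s.
Orbits per sidereal day = 86164 / 6744.0 = 12.776.

12.78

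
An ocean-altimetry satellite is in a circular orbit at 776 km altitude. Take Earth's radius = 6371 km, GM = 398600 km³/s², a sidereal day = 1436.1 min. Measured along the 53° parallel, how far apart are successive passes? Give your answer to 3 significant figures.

Semi-major axis a = 6371 + 776 = 7147 km. Period T = 2π√(a³/μ) = 2π√(7147³/398600) = 6013.1 s = 100.22 min.
Node shift per orbit = (6013.1/86166) × 360° = 25.12°.
Equatorial spacing = 25.12 × 111.2 km/° = 2793 km.
At 53° latitude, spacing = 2793 × cos(53°) = 1681 km.

1680 km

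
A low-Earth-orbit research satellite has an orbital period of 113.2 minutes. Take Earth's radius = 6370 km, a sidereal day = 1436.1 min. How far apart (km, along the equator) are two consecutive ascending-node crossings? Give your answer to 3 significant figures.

3150 km

T = 113.2 min = 6792.0 s.
During one orbit Earth rotates (6792.0 / 86166) × 360° = 28.38°.
At the equator that is 28.38° × (2π·6370/360) km/° = 28.38 × 111.2 = 3155 km.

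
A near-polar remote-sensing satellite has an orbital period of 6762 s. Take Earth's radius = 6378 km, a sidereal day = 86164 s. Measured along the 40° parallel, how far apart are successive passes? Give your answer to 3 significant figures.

Node shift per orbit = (6762.0/86164) × 360° = 28.25°.
Equatorial spacing = 28.25 × 111.3 km/° = 3145 km.
At 40° latitude, spacing = 3145 × cos(40°) = 2409 km.

2410 km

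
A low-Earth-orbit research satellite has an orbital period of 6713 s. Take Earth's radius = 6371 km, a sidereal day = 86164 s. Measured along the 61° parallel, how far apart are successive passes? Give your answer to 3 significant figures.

Node shift per orbit = (6713.0/86164) × 360° = 28.05°.
Equatorial spacing = 28.05 × 111.2 km/° = 3119 km.
At 61° latitude, spacing = 3119 × cos(61°) = 1512 km.

1510 km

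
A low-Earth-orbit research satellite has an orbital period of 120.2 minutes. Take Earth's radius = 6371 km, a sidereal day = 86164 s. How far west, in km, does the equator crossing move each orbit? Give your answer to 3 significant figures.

T = 120.2 min = 7212.0 s.
During one orbit Earth rotates (7212.0 / 86164) × 360° = 30.13°.
At the equator that is 30.13° × (2π·6371/360) km/° = 30.13 × 111.2 = 3351 km.

3350 km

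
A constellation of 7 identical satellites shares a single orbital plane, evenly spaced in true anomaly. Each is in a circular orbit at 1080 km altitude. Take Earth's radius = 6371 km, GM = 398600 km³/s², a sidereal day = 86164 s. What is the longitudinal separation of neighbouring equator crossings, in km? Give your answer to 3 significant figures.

425 km

Semi-major axis a = 6371 + 1080 = 7451 km. Period T = 2π√(a³/μ) = 2π√(7451³/398600) = 6400.8 s = 106.68 min.
Single-satellite node shift = (6400.8/86164) × 360° = 26.74°.
With 7 satellites evenly phased, successive equator crossings are 26.74/7 = 3.820° apart.
That is 3.820 × 111.2 = 425 km at the equator.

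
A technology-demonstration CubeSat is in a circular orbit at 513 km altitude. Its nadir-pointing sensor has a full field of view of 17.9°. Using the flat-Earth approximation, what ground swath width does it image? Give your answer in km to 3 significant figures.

162 km

Half-angle = 17.9°/2 = 8.95°.
Swath width ≈ 2h·tan(θ/2) = 2 × 513 × tan(8.95°) = 161.6 km.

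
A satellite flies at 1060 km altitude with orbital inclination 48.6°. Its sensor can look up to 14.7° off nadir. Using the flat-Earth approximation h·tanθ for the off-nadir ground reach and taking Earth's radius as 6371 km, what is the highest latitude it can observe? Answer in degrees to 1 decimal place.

51.1°

For a prograde orbit the ground track reaches latitude ±i = ±48.6°.
Sensor half-swath on the ground ≈ 1060·tan(14.7°) = 278 km = 2.50° of latitude.
Maximum observable latitude ≈ 48.6 + 2.50 = 51.1°.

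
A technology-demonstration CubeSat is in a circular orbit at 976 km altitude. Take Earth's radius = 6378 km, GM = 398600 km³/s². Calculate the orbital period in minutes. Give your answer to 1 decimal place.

104.6 min

Semi-major axis a = 6378 + 976 = 7354 km. Period T = 2π√(a³/μ) = 2π√(7354³/398600) = 6276.2 s = 104.60 min.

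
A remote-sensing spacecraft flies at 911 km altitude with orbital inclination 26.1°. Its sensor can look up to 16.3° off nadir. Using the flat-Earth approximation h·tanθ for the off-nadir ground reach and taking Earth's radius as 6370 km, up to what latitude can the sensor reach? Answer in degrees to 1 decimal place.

For a prograde orbit the ground track reaches latitude ±i = ±26.1°.
Sensor half-swath on the ground ≈ 911·tan(16.3°) = 266 km = 2.40° of latitude.
Maximum observable latitude ≈ 26.1 + 2.40 = 28.5°.

28.5°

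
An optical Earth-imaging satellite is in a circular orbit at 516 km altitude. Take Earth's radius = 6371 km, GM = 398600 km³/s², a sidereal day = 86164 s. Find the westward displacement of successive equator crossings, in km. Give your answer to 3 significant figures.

2640 km

Semi-major axis a = 6371 + 516 = 6887 km. Period T = 2π√(a³/μ) = 2π√(6887³/398600) = 5688.0 s = 94.80 min.
During one orbit Earth rotates (5688.0 / 86164) × 360° = 23.76°.
At the equator that is 23.76° × (2π·6371/360) km/° = 23.76 × 111.2 = 2643 km.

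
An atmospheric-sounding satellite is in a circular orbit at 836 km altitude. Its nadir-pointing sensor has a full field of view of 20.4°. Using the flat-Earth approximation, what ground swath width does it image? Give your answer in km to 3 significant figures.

Half-angle = 20.4°/2 = 10.2°.
Swath width ≈ 2h·tan(θ/2) = 2 × 836 × tan(10.2°) = 300.8 km.

301 km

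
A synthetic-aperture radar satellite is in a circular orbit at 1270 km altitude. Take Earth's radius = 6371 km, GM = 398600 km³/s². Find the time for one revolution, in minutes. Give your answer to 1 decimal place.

110.8 min

Semi-major axis a = 6371 + 1270 = 7641 km. Period T = 2π√(a³/μ) = 2π√(7641³/398600) = 6647.2 s = 110.79 min.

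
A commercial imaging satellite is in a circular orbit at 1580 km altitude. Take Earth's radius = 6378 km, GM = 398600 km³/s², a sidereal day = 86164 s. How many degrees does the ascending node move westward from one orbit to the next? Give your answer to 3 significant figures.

Semi-major axis a = 6378 + 1580 = 7958 km. Period T = 2π√(a³/μ) = 2π√(7958³/398600) = 7065.1 s = 117.75 min.
During one orbit Earth rotates (7065.1 / 86164) × 360° = 29.52°.

29.5°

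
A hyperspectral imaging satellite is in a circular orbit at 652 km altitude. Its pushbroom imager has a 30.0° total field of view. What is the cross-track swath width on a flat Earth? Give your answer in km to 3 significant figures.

349 km

Half-angle = 30.0°/2 = 15°.
Swath width ≈ 2h·tan(θ/2) = 2 × 652 × tan(15°) = 349.4 km.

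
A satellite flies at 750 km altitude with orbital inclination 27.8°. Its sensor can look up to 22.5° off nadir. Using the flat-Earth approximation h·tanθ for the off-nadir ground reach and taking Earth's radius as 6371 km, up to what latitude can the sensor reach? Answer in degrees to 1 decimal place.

30.6°

For a prograde orbit the ground track reaches latitude ±i = ±27.8°.
Sensor half-swath on the ground ≈ 750·tan(22.5°) = 311 km = 2.79° of latitude.
Maximum observable latitude ≈ 27.8 + 2.79 = 30.6°.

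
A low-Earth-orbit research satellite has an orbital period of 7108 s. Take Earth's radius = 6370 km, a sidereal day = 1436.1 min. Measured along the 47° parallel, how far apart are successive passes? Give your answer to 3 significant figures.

Node shift per orbit = (7108.0/86166) × 360° = 29.70°.
Equatorial spacing = 29.70 × 111.2 km/° = 3302 km.
At 47° latitude, spacing = 3302 × cos(47°) = 2252 km.

2250 km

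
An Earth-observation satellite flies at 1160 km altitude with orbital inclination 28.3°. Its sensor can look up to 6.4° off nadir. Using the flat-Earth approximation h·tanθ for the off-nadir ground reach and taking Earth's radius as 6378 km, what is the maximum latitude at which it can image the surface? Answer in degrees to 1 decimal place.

29.5°

For a prograde orbit the ground track reaches latitude ±i = ±28.3°.
Sensor half-swath on the ground ≈ 1160·tan(6.4°) = 130 km = 1.17° of latitude.
Maximum observable latitude ≈ 28.3 + 1.17 = 29.5°.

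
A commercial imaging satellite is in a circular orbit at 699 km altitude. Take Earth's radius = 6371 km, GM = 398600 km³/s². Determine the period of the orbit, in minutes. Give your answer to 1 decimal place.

Semi-major axis a = 6371 + 699 = 7070 km. Period T = 2π√(a³/μ) = 2π√(7070³/398600) = 5916.2 s = 98.60 min.

98.6 min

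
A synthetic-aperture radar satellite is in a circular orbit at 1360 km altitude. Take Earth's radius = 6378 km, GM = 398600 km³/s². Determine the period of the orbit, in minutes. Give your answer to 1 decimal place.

112.9 min

Semi-major axis a = 6378 + 1360 = 7738 km. Period T = 2π√(a³/μ) = 2π√(7738³/398600) = 6774.1 s = 112.90 min.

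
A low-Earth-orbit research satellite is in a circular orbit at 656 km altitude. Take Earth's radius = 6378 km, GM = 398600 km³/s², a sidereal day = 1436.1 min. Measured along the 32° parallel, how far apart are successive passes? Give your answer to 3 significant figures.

Semi-major axis a = 6378 + 656 = 7034 km. Period T = 2π√(a³/μ) = 2π√(7034³/398600) = 5871.0 s = 97.85 min.
Node shift per orbit = (5871.0/86166) × 360° = 24.53°.
Equatorial spacing = 24.53 × 111.3 km/° = 2731 km.
At 32° latitude, spacing = 2731 × cos(32°) = 2316 km.

2320 km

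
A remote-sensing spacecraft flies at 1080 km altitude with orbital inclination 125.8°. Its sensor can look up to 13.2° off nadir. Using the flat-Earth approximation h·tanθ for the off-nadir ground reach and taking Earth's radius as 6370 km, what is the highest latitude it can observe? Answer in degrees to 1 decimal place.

56.5°

Retrograde orbit: the ground track reaches ±(180° − i) = ±(180 − 125.8) = ±54.2°.
Sensor half-swath on the ground ≈ 1080·tan(13.2°) = 253 km = 2.28° of latitude.
Maximum observable latitude ≈ 54.2 + 2.28 = 56.5°.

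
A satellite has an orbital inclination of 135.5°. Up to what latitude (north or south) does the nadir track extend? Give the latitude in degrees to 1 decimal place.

44.5°

Retrograde orbit: the ground track reaches ±(180° − i) = ±(180 − 135.5) = ±44.5°.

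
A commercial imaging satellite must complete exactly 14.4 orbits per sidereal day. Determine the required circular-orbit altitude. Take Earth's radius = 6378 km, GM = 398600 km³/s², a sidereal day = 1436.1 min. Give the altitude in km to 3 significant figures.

Required period T = 86166 / 14.4 = 5983.8 s.
From T = 2π√(a³/μ): a = (μ T²/4π²)^(1/3) = (398600 × 5983.8² / 4π²)^(1/3) = 7124 km.
Altitude h = a − R = 7124 − 6378 = 746 km.

746 km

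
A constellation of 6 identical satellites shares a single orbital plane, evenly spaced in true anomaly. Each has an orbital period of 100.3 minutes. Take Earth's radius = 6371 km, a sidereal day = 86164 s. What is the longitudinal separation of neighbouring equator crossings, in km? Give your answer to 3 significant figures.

466 km

T = 100.3 min = 6018.0 s.
Single-satellite node shift = (6018.0/86164) × 360° = 25.14°.
With 6 satellites evenly phased, successive equator crossings are 25.14/6 = 4.191° apart.
That is 4.191 × 111.2 = 466 km at the equator.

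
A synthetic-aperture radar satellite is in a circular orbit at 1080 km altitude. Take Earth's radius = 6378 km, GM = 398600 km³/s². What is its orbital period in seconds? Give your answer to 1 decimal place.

Semi-major axis a = 6378 + 1080 = 7458 km. Period T = 2π√(a³/μ) = 2π√(7458³/398600) = 6409.8 s = 106.83 min.

6409.8 seconds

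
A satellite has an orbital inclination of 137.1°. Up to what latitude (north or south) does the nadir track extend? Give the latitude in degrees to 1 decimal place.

42.9°

Retrograde orbit: the ground track reaches ±(180° − i) = ±(180 − 137.1) = ±42.9°.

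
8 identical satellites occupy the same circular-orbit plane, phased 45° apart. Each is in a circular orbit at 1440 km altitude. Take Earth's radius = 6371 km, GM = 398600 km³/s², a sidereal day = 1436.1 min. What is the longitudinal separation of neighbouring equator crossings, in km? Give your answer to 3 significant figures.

399 km

Semi-major axis a = 6371 + 1440 = 7811 km. Period T = 2π√(a³/μ) = 2π√(7811³/398600) = 6870.2 s = 114.50 min.
Single-satellite node shift = (6870.2/86166) × 360° = 28.70°.
With 8 satellites evenly phased, successive equator crossings are 28.70/8 = 3.588° apart.
That is 3.588 × 111.2 = 399 km at the equator.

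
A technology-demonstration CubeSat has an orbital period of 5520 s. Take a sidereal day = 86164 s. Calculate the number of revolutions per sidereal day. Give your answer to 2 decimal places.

15.61

Orbits per sidereal day = 86164 / 5520.0 = 15.609.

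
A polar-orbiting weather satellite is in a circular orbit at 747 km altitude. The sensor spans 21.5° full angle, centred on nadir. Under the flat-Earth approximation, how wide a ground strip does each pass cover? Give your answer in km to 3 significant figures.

Half-angle = 21.5°/2 = 10.75°.
Swath width ≈ 2h·tan(θ/2) = 2 × 747 × tan(10.75°) = 283.6 km.

284 km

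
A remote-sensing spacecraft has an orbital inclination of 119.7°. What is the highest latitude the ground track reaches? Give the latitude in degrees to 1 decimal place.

60.3°

Retrograde orbit: the ground track reaches ±(180° − i) = ±(180 − 119.7) = ±60.3°.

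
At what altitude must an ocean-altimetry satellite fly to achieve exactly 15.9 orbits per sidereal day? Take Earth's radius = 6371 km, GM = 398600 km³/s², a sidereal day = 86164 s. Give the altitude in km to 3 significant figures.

297 km

Required period T = 86164 / 15.9 = 5419.1 s.
From T = 2π√(a³/μ): a = (μ T²/4π²)^(1/3) = (398600 × 5419.1² / 4π²)^(1/3) = 6668 km.
Altitude h = a − R = 6668 − 6371 = 297 km.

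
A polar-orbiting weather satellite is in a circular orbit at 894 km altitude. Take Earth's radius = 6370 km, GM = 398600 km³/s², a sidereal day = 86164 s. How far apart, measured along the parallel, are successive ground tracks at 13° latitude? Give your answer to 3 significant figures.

Semi-major axis a = 6370 + 894 = 7264 km. Period T = 2π√(a³/μ) = 2π√(7264³/398600) = 6161.3 s = 102.69 min.
Node shift per orbit = (6161.3/86164) × 360° = 25.74°.
Equatorial spacing = 25.74 × 111.2 km/° = 2862 km.
At 13° latitude, spacing = 2862 × cos(13°) = 2789 km.

2790 km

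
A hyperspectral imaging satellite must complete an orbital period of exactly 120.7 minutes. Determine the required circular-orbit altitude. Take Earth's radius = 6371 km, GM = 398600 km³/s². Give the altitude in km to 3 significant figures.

1720 km

T = 120.7 min = 7242.0 s.
From T = 2π√(a³/μ): a = (μ T²/4π²)^(1/3) = (398600 × 7242.0² / 4π²)^(1/3) = 8090 km.
Altitude h = a − R = 8090 − 6371 = 1719 km.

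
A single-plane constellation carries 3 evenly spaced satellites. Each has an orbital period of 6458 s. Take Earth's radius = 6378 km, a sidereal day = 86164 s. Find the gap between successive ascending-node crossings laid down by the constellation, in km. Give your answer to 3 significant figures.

1000 km

Single-satellite node shift = (6458.0/86164) × 360° = 26.98°.
With 3 satellites evenly phased, successive equator crossings are 26.98/3 = 8.994° apart.
That is 8.994 × 111.3 = 1001 km at the equator.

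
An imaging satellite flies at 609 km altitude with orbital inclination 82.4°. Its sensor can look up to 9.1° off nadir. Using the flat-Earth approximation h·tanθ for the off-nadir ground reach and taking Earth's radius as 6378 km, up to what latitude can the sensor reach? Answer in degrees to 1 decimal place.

For a prograde orbit the ground track reaches latitude ±i = ±82.4°.
Sensor half-swath on the ground ≈ 609·tan(9.1°) = 98 km = 0.88° of latitude.
Maximum observable latitude ≈ 82.4 + 0.88 = 83.3°.

83.3°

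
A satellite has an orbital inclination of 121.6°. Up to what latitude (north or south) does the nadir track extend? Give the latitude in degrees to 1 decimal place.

Retrograde orbit: the ground track reaches ±(180° − i) = ±(180 − 121.6) = ±58.4°.

58.4°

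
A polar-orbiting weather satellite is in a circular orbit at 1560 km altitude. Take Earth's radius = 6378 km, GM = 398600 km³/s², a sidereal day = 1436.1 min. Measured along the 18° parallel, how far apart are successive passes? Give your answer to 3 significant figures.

3110 km

Semi-major axis a = 6378 + 1560 = 7938 km. Period T = 2π√(a³/μ) = 2π√(7938³/398600) = 7038.5 s = 117.31 min.
Node shift per orbit = (7038.5/86166) × 360° = 29.41°.
Equatorial spacing = 29.41 × 111.3 km/° = 3273 km.
At 18° latitude, spacing = 3273 × cos(18°) = 3113 km.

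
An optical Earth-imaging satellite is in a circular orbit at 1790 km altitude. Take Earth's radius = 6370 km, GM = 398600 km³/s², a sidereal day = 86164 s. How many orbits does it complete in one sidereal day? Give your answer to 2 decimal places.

Semi-major axis a = 6370 + 1790 = 8160 km. Period T = 2π√(a³/μ) = 2π√(8160³/398600) = 7335.8 s = 122.26 min.
Orbits per sidereal day = 86164 / 7335.8 = 11.746.

11.75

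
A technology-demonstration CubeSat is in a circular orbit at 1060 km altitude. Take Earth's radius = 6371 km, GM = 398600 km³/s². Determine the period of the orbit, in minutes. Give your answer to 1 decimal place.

106.3 min

Semi-major axis a = 6371 + 1060 = 7431 km. Period T = 2π√(a³/μ) = 2π√(7431³/398600) = 6375.0 s = 106.25 min.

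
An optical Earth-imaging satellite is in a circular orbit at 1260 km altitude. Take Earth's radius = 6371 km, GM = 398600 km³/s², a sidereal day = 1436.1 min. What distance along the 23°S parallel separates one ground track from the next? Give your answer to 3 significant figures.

Semi-major axis a = 6371 + 1260 = 7631 km. Period T = 2π√(a³/μ) = 2π√(7631³/398600) = 6634.1 s = 110.57 min.
Node shift per orbit = (6634.1/86166) × 360° = 27.72°.
Equatorial spacing = 27.72 × 111.2 km/° = 3082 km.
At 23° latitude, spacing = 3082 × cos(23°) = 2837 km.

2840 km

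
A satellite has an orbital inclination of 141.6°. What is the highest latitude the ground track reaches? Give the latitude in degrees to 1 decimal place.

38.4°

Retrograde orbit: the ground track reaches ±(180° − i) = ±(180 − 141.6) = ±38.4°.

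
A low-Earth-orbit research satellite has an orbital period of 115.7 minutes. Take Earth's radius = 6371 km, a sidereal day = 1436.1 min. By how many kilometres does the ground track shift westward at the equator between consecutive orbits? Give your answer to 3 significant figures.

3230 km

T = 115.7 min = 6942.0 s.
During one orbit Earth rotates (6942.0 / 86166) × 360° = 29.00°.
At the equator that is 29.00° × (2π·6371/360) km/° = 29.00 × 111.2 = 3225 km.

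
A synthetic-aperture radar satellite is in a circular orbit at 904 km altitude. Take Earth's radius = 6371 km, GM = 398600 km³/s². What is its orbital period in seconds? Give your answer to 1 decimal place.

Semi-major axis a = 6371 + 904 = 7275 km. Period T = 2π√(a³/μ) = 2π√(7275³/398600) = 6175.3 s = 102.92 min.

6175.3 seconds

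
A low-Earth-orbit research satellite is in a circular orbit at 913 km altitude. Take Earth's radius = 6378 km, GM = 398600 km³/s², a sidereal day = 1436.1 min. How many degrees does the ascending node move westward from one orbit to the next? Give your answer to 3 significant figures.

25.9°

Semi-major axis a = 6378 + 913 = 7291 km. Period T = 2π√(a³/μ) = 2π√(7291³/398600) = 6195.7 s = 103.26 min.
During one orbit Earth rotates (6195.7 / 86166) × 360° = 25.89°.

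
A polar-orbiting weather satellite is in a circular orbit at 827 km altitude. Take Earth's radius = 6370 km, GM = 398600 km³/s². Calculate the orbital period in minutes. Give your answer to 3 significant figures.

Semi-major axis a = 6370 + 827 = 7197 km. Period T = 2π√(a³/μ) = 2π√(7197³/398600) = 6076.3 s = 101.27 min.

101 min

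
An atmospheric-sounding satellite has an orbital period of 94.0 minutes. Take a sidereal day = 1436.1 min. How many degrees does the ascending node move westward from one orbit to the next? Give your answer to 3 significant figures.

T = 94.0 min = 5640.0 s.
During one orbit Earth rotates (5640.0 / 86166) × 360° = 23.56°.

23.6°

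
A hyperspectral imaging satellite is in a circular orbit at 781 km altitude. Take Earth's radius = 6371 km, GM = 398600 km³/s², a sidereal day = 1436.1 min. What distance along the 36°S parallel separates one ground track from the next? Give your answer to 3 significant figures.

Semi-major axis a = 6371 + 781 = 7152 km. Period T = 2π√(a³/μ) = 2π√(7152³/398600) = 6019.4 s = 100.32 min.
Node shift per orbit = (6019.4/86166) × 360° = 25.15°.
Equatorial spacing = 25.15 × 111.2 km/° = 2796 km.
At 36° latitude, spacing = 2796 × cos(36°) = 2262 km.

2260 km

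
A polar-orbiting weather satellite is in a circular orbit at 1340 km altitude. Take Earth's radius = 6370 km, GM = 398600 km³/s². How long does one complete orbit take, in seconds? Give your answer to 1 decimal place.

Semi-major axis a = 6370 + 1340 = 7710 km. Period T = 2π√(a³/μ) = 2π√(7710³/398600) = 6737.4 s = 112.29 min.

6737.4 seconds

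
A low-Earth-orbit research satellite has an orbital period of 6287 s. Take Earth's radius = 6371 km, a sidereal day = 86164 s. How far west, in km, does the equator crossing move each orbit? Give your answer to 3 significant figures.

2920 km

During one orbit Earth rotates (6287.0 / 86164) × 360° = 26.27°.
At the equator that is 26.27° × (2π·6371/360) km/° = 26.27 × 111.2 = 2921 km.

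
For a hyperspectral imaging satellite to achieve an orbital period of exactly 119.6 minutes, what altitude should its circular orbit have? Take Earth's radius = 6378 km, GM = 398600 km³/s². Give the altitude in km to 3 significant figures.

1660 km

T = 119.6 min = 7176.0 s.
From T = 2π√(a³/μ): a = (μ T²/4π²)^(1/3) = (398600 × 7176.0² / 4π²)^(1/3) = 8041 km.
Altitude h = a − R = 8041 − 6378 = 1663 km.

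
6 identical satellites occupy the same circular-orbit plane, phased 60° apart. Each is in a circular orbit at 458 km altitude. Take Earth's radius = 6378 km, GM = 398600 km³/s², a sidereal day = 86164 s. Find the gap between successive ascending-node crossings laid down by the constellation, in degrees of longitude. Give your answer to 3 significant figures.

3.92°

Semi-major axis a = 6378 + 458 = 6836 km. Period T = 2π√(a³/μ) = 2π√(6836³/398600) = 5624.9 s = 93.75 min.
Single-satellite node shift = (5624.9/86164) × 360° = 23.50°.
With 6 satellites evenly phased, successive equator crossings are 23.50/6 = 3.917° apart.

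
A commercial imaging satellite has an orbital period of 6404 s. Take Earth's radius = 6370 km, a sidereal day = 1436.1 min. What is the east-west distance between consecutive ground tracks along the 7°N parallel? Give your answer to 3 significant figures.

2950 km

Node shift per orbit = (6404.0/86166) × 360° = 26.76°.
Equatorial spacing = 26.76 × 111.2 km/° = 2975 km.
At 7° latitude, spacing = 2975 × cos(7°) = 2952 km.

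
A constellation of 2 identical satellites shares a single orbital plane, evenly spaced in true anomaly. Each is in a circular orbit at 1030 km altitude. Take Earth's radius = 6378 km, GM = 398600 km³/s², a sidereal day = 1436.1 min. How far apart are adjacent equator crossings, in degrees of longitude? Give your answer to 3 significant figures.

13.3°

Semi-major axis a = 6378 + 1030 = 7408 km. Period T = 2π√(a³/μ) = 2π√(7408³/398600) = 6345.5 s = 105.76 min.
Single-satellite node shift = (6345.5/86166) × 360° = 26.51°.
With 2 satellites evenly phased, successive equator crossings are 26.51/2 = 13.256° apart.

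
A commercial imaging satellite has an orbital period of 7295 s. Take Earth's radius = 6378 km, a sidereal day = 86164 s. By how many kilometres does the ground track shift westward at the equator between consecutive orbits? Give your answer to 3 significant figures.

3390 km

During one orbit Earth rotates (7295.0 / 86164) × 360° = 30.48°.
At the equator that is 30.48° × (2π·6378/360) km/° = 30.48 × 111.3 = 3393 km.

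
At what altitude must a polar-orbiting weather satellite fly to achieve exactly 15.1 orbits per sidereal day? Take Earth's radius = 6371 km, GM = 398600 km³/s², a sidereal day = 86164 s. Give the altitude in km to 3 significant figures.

Required period T = 86164 / 15.1 = 5706.2 s.
From T = 2π√(a³/μ): a = (μ T²/4π²)^(1/3) = (398600 × 5706.2² / 4π²)^(1/3) = 6902 km.
Altitude h = a − R = 6902 − 6371 = 531 km.

531 km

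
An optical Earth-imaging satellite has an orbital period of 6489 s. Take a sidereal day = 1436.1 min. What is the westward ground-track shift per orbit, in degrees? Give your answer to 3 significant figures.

27.1°

During one orbit Earth rotates (6489.0 / 86166) × 360° = 27.11°.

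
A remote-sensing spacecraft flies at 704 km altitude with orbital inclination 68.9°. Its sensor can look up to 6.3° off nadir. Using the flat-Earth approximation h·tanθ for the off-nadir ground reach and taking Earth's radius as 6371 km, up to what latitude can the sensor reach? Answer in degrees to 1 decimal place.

69.6°

For a prograde orbit the ground track reaches latitude ±i = ±68.9°.
Sensor half-swath on the ground ≈ 704·tan(6.3°) = 78 km = 0.70° of latitude.
Maximum observable latitude ≈ 68.9 + 0.70 = 69.6°.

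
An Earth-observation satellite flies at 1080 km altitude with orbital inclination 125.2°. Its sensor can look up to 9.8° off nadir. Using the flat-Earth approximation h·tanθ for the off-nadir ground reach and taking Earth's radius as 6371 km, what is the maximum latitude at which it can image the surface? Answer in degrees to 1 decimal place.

56.5°

Retrograde orbit: the ground track reaches ±(180° − i) = ±(180 − 125.2) = ±54.8°.
Sensor half-swath on the ground ≈ 1080·tan(9.8°) = 187 km = 1.68° of latitude.
Maximum observable latitude ≈ 54.8 + 1.68 = 56.5°.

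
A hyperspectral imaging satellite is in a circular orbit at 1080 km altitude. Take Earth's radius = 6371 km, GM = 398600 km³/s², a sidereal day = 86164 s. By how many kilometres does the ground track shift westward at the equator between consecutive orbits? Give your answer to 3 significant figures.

2970 km

Semi-major axis a = 6371 + 1080 = 7451 km. Period T = 2π√(a³/μ) = 2π√(7451³/398600) = 6400.8 s = 106.68 min.
During one orbit Earth rotates (6400.8 / 86164) × 360° = 26.74°.
At the equator that is 26.74° × (2π·6371/360) km/° = 26.74 × 111.2 = 2974 km.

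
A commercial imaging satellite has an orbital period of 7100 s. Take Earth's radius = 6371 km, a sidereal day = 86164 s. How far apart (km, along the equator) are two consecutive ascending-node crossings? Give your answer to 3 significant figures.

3300 km

During one orbit Earth rotates (7100.0 / 86164) × 360° = 29.66°.
At the equator that is 29.66° × (2π·6371/360) km/° = 29.66 × 111.2 = 3299 km.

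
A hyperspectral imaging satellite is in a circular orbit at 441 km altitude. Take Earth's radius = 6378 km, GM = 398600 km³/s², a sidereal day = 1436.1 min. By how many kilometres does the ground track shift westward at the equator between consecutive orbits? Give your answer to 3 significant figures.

2610 km

Semi-major axis a = 6378 + 441 = 6819 km. Period T = 2π√(a³/μ) = 2π√(6819³/398600) = 5603.9 s = 93.40 min.
During one orbit Earth rotates (5603.9 / 86166) × 360° = 23.41°.
At the equator that is 23.41° × (2π·6378/360) km/° = 23.41 × 111.3 = 2606 km.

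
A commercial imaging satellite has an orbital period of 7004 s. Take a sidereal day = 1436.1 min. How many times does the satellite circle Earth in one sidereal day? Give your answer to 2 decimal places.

12.30

Orbits per sidereal day = 86166 / 7004.0 = 12.302.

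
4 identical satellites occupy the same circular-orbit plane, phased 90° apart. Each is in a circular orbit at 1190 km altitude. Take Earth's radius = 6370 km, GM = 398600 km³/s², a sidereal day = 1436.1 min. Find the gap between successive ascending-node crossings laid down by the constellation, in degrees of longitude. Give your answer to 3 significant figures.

6.83°

Semi-major axis a = 6370 + 1190 = 7560 km. Period T = 2π√(a³/μ) = 2π√(7560³/398600) = 6541.7 s = 109.03 min.
Single-satellite node shift = (6541.7/86166) × 360° = 27.33°.
With 4 satellites evenly phased, successive equator crossings are 27.33/4 = 6.833° apart.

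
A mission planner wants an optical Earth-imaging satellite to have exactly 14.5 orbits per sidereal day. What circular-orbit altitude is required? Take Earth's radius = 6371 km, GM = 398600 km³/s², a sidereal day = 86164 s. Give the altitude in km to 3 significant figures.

720 km

Required period T = 86164 / 14.5 = 5942.3 s.
From T = 2π√(a³/μ): a = (μ T²/4π²)^(1/3) = (398600 × 5942.3² / 4π²)^(1/3) = 7091 km.
Altitude h = a − R = 7091 − 6371 = 720 km.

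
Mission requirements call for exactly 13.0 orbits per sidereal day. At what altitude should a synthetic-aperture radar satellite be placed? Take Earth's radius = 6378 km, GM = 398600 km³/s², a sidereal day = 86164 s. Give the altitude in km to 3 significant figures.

Required period T = 86164 / 13.0 = 6628.0 s.
From T = 2π√(a³/μ): a = (μ T²/4π²)^(1/3) = (398600 × 6628.0² / 4π²)^(1/3) = 7626 km.
Altitude h = a − R = 7626 − 6378 = 1248 km.

1250 km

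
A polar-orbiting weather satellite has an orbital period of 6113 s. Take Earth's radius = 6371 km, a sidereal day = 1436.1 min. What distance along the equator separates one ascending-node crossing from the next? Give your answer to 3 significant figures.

During one orbit Earth rotates (6113.0 / 86166) × 360° = 25.54°.
At the equator that is 25.54° × (2π·6371/360) km/° = 25.54 × 111.2 = 2840 km.

2840 km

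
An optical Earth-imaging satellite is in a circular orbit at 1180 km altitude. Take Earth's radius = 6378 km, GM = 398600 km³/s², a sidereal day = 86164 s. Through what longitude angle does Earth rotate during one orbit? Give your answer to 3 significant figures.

27.3°

Semi-major axis a = 6378 + 1180 = 7558 km. Period T = 2π√(a³/μ) = 2π√(7558³/398600) = 6539.2 s = 108.99 min.
During one orbit Earth rotates (6539.2 / 86164) × 360° = 27.32°.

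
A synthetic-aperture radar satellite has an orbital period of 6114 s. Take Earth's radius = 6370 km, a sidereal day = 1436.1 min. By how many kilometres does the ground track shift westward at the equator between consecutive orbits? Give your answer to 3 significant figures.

During one orbit Earth rotates (6114.0 / 86166) × 360° = 25.54°.
At the equator that is 25.54° × (2π·6370/360) km/° = 25.54 × 111.2 = 2840 km.

2840 km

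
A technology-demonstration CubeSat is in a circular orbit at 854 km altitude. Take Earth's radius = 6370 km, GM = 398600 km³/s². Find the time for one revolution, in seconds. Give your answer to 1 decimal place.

6110.5 seconds

Semi-major axis a = 6370 + 854 = 7224 km. Period T = 2π√(a³/μ) = 2π√(7224³/398600) = 6110.5 s = 101.84 min.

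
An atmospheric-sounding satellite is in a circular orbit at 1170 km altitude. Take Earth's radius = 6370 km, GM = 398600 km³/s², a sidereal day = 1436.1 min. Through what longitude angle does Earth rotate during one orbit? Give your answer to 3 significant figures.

27.2°

Semi-major axis a = 6370 + 1170 = 7540 km. Period T = 2π√(a³/μ) = 2π√(7540³/398600) = 6515.8 s = 108.60 min.
During one orbit Earth rotates (6515.8 / 86166) × 360° = 27.22°.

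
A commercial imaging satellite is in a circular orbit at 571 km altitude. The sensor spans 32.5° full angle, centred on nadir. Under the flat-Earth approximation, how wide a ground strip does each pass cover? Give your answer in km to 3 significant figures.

333 km

Half-angle = 32.5°/2 = 16.25°.
Swath width ≈ 2h·tan(θ/2) = 2 × 571 × tan(16.25°) = 332.9 km.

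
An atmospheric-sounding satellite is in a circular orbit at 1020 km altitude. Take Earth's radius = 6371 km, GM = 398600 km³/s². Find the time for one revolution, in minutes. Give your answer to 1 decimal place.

Semi-major axis a = 6371 + 1020 = 7391 km. Period T = 2π√(a³/μ) = 2π√(7391³/398600) = 6323.6 s = 105.39 min.

105.4 min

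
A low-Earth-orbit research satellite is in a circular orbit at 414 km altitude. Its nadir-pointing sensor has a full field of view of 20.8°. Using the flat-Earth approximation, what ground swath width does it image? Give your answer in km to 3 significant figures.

152 km

Half-angle = 20.8°/2 = 10.4°.
Swath width ≈ 2h·tan(θ/2) = 2 × 414 × tan(10.4°) = 152.0 km.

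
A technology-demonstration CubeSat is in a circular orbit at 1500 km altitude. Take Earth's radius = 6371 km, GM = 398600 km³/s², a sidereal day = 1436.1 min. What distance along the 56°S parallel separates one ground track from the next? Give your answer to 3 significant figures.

Semi-major axis a = 6371 + 1500 = 7871 km. Period T = 2π√(a³/μ) = 2π√(7871³/398600) = 6949.5 s = 115.83 min.
Node shift per orbit = (6949.5/86166) × 360° = 29.04°.
Equatorial spacing = 29.04 × 111.2 km/° = 3229 km.
At 56° latitude, spacing = 3229 × cos(56°) = 1805 km.

1810 km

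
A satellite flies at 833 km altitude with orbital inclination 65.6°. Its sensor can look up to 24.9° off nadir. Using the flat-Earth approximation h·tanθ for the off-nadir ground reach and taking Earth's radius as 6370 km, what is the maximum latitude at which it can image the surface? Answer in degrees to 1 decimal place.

For a prograde orbit the ground track reaches latitude ±i = ±65.6°.
Sensor half-swath on the ground ≈ 833·tan(24.9°) = 387 km = 3.48° of latitude.
Maximum observable latitude ≈ 65.6 + 3.48 = 69.1°.

69.1°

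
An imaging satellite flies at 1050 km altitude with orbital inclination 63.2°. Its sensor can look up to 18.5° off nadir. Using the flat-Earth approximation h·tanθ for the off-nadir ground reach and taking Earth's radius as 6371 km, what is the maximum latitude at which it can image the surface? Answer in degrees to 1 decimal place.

66.4°

For a prograde orbit the ground track reaches latitude ±i = ±63.2°.
Sensor half-swath on the ground ≈ 1050·tan(18.5°) = 351 km = 3.16° of latitude.
Maximum observable latitude ≈ 63.2 + 3.16 = 66.4°.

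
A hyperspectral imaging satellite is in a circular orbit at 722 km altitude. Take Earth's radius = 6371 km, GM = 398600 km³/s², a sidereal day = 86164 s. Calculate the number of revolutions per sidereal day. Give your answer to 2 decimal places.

Semi-major axis a = 6371 + 722 = 7093 km. Period T = 2π√(a³/μ) = 2π√(7093³/398600) = 5945.1 s = 99.08 min.
Orbits per sidereal day = 86164 / 5945.1 = 14.493.

14.49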